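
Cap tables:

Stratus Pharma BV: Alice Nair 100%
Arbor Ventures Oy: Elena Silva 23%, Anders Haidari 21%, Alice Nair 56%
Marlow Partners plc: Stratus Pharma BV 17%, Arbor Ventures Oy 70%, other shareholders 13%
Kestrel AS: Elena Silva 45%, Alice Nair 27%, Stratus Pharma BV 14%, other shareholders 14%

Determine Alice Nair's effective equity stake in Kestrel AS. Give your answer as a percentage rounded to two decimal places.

41.00%

Alice reaches Kestrel along 2 paths.
Direct stake: 27% = 27%.
Via Stratus: 100% × 14% = 14%.
Total: 27% + 14% = 41%.
Rounded: 41.00%.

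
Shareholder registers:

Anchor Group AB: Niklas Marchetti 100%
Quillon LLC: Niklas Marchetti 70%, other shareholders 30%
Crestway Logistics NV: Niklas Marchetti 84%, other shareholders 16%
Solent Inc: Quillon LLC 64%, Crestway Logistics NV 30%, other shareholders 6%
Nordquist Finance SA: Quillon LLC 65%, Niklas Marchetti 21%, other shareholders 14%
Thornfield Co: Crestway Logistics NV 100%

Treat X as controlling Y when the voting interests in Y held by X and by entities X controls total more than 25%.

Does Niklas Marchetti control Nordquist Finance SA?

Yes

Niklas holds 70% of Quillon, so Niklas controls Quillon.
Quillon and Niklas together hold 65% + 21% = 86% of Nordquist, so Niklas controls Nordquist.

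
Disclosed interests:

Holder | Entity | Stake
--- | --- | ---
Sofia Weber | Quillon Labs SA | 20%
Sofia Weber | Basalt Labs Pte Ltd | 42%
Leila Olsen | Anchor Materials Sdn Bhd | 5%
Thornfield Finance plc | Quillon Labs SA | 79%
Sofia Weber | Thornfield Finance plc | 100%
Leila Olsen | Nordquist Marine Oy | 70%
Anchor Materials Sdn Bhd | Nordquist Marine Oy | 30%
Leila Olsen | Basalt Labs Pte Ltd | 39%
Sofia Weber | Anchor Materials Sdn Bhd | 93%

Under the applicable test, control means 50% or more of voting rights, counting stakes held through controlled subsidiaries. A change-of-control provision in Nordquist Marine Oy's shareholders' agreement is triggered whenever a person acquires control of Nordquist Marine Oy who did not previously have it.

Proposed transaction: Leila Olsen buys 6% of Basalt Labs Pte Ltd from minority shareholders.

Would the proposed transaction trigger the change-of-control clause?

No

The purchase changes only Leila's holdings, so Leila is the only person who could newly come to control Nordquist.
Leila holds 70% of Nordquist, so Leila controls Nordquist.
So Leila already controls Nordquist before the transaction.
After the purchase, Leila's direct stake in Basalt rises to 39% + 6% = 45%.
Leila controlled Nordquist already, so this is not a new person acquiring control; every other person's position is unchanged or reduced.
No new person acquires control, so the clause is not triggered.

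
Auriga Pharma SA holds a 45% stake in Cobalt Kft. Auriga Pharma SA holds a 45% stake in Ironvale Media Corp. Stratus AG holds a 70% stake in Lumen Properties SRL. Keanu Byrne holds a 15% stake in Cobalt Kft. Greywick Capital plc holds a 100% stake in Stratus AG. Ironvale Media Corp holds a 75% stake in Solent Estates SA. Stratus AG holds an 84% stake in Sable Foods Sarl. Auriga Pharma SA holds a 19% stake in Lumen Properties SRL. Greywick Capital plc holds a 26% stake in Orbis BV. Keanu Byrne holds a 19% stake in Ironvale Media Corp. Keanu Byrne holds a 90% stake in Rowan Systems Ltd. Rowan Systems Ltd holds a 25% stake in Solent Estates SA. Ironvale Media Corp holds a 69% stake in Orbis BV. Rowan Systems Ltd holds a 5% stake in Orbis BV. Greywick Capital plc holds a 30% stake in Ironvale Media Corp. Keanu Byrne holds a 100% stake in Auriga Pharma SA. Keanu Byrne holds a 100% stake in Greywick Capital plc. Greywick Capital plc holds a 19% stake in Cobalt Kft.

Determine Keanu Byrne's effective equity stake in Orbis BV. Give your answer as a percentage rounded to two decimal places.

95.36%

Keanu reaches Orbis along 5 paths.
Via Greywick: 100% × 26% = 26%.
Via Rowan: 90% × 5% = 4.5%.
Via Auriga → Ironvale: 100% × 45% × 69% = 31.05%.
Via Greywick → Ironvale: 100% × 30% × 69% = 20.7%.
Via Ironvale: 19% × 69% = 13.11%.
Total: 26% + 4.5% + 31.05% + 20.7% + 13.11% = 95.36%.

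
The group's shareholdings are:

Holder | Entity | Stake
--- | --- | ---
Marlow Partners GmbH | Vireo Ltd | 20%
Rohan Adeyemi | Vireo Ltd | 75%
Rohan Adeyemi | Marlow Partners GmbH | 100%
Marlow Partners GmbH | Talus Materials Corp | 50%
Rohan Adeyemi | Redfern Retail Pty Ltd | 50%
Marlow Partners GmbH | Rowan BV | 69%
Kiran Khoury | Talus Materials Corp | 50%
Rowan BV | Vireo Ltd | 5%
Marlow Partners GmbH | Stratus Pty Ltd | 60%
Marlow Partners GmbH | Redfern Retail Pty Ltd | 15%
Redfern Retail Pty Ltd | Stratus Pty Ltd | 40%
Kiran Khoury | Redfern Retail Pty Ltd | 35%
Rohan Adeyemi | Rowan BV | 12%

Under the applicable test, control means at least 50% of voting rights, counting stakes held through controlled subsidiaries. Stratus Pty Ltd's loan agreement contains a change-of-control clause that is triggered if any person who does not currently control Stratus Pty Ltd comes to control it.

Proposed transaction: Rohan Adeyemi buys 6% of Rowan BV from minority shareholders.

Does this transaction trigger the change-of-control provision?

No

The purchase changes only Rohan's holdings, so Rohan is the only person who could newly come to control Stratus.
Rohan holds 100% of Marlow, so Rohan controls Marlow.
Marlow and Rohan together hold 15% + 50% = 65% of Redfern, so Rohan controls Redfern.
Marlow and Redfern together hold 60% + 40% = 100% of Stratus, so Rohan controls Stratus.
So Rohan already controls Stratus before the transaction.
After the purchase, Rohan's direct stake in Rowan rises to 12% + 6% = 18%.
Rohan controlled Stratus already, so this is not a new person acquiring control; every other person's position is unchanged or reduced.
No new person acquires control, so the clause is not triggered.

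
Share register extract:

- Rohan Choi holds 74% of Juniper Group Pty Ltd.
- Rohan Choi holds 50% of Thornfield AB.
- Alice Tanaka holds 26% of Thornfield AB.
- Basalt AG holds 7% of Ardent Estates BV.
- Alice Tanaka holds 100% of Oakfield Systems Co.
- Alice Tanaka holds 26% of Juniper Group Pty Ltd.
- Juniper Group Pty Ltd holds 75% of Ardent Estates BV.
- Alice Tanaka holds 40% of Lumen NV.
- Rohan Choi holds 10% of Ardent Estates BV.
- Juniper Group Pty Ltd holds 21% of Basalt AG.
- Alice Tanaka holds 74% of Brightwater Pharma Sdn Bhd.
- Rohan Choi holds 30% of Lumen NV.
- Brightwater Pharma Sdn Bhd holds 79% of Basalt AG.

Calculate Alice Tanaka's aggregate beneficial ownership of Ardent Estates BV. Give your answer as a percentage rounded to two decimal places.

23.97%

Alice reaches Ardent along 3 paths.
Via Brightwater → Basalt: 74% × 79% × 7% = 4.0922%.
Via Juniper → Basalt: 26% × 21% × 7% = 0.3822%.
Via Juniper: 26% × 75% = 19.5%.
Total: 4.0922% + 0.3822% + 19.5% = 23.9744%.
Rounded: 23.97%.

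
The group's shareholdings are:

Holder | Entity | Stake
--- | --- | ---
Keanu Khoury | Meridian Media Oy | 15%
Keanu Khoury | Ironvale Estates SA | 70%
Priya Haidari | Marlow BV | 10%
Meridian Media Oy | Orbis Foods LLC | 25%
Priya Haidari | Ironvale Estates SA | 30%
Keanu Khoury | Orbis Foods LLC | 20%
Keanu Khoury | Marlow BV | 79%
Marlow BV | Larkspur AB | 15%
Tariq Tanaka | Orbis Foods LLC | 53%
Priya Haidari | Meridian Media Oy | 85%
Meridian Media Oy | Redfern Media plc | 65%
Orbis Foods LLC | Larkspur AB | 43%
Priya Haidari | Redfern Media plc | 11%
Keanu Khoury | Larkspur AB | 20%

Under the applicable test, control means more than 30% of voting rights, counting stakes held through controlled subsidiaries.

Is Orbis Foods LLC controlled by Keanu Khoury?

Keanu holds 79% of Marlow, so Keanu controls Marlow.
Marlow and Keanu together hold 15% + 20% = 35% of Larkspur, so Keanu controls Larkspur.
Keanu holds 70% of Ironvale, so Keanu controls Ironvale.
In Orbis, Keanu's side holds only 20%, not > 30%.
So Keanu does not control Orbis.

No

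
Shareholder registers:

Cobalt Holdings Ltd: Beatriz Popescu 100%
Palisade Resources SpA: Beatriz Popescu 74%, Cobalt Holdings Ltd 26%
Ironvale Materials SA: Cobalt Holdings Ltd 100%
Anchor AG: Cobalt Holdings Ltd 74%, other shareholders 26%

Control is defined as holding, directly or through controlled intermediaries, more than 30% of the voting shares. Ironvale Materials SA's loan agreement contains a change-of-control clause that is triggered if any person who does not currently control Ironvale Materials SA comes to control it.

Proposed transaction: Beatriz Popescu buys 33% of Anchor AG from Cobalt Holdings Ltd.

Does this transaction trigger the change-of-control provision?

The purchase adds only to Beatriz's holdings (Cobalt's stake shrinks), so Beatriz is the only person who could newly come to control Ironvale.
Beatriz holds 100% of Cobalt, so Beatriz controls Cobalt.
Cobalt holds 100% of Ironvale, so Beatriz controls Ironvale.
So Beatriz already controls Ironvale before the transaction.
After the purchase, Beatriz holds 33% of Anchor directly, and Cobalt's stake falls to 41%.
Beatriz controlled Ironvale already, so this is not a new person acquiring control; every other person's position is unchanged or reduced.
No new person acquires control, so the clause is not triggered.

No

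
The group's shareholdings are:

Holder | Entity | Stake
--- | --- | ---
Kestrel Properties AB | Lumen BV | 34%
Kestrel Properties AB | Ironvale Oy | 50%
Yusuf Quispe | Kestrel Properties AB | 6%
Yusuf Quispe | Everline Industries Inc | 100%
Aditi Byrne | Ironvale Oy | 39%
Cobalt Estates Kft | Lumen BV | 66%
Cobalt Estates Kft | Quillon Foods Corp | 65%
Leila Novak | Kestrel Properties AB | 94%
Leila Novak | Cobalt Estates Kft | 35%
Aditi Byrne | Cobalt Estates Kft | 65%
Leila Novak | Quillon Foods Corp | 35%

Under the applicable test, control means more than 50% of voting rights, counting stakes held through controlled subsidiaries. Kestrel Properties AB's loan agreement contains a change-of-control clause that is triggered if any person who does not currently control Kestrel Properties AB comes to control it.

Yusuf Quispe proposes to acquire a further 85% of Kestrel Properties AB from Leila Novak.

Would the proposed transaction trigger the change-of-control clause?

The purchase adds only to Yusuf's holdings (Leila's stake shrinks), so Yusuf is the only person who could newly come to control Kestrel.
Yusuf holds 100% of Everline, so Yusuf controls Everline.
In Kestrel, Yusuf's side holds only 6%, not > 50%.
So before the transaction, Yusuf does not control Kestrel.
After the purchase, Yusuf's direct stake in Kestrel rises to 6% + 85% = 91%, and Leila's stake falls to 9%.
Yusuf holds 91% of Kestrel, so Yusuf controls Kestrel.
Yusuf did not control Kestrel before and does after, so the clause is triggered.

Yes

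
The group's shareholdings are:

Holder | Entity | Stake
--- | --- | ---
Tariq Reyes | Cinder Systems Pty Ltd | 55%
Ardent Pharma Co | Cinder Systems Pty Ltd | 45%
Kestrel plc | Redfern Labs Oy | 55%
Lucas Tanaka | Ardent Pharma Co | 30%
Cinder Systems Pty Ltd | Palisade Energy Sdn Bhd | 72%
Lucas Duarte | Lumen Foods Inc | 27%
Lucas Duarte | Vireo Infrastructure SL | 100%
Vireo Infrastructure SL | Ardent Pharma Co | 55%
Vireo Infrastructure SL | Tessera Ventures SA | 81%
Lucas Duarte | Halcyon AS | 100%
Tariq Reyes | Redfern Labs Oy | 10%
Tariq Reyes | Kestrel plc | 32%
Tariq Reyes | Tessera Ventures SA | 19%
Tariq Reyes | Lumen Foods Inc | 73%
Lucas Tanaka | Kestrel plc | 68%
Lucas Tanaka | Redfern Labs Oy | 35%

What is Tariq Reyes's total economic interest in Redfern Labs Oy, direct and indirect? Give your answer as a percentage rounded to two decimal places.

27.60%

Tariq reaches Redfern along 2 paths.
Direct stake: 10% = 10%.
Via Kestrel: 32% × 55% = 17.6%.
Total: 10% + 17.6% = 27.6%.
Rounded: 27.60%.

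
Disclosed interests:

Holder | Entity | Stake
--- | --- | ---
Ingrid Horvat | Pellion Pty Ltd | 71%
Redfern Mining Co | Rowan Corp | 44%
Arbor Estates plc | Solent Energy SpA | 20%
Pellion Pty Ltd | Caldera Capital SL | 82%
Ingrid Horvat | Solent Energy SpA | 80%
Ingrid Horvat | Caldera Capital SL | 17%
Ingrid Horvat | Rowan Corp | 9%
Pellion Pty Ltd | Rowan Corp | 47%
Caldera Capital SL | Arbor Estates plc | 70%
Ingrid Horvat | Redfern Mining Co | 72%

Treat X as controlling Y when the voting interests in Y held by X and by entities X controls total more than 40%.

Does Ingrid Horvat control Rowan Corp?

Yes

Ingrid holds 71% of Pellion, so Ingrid controls Pellion.
Ingrid holds 72% of Redfern, so Ingrid controls Redfern.
Pellion and Redfern and Ingrid together hold 47% + 44% + 9% = 100% of Rowan, so Ingrid controls Rowan.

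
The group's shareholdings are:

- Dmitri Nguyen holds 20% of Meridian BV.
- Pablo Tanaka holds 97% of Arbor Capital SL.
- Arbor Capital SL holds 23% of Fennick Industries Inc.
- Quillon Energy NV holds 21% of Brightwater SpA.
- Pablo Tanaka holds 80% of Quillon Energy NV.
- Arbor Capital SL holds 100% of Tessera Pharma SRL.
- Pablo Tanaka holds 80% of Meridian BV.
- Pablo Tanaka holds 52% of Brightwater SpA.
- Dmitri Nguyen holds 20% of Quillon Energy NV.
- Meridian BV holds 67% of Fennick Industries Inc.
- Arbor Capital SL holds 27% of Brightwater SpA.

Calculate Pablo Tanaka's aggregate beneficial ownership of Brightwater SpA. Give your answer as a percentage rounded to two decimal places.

94.99%

Pablo reaches Brightwater along 3 paths.
Via Arbor: 97% × 27% = 26.19%.
Via Quillon: 80% × 21% = 16.8%.
Direct stake: 52% = 52%.
Total: 26.19% + 16.8% + 52% = 94.99%.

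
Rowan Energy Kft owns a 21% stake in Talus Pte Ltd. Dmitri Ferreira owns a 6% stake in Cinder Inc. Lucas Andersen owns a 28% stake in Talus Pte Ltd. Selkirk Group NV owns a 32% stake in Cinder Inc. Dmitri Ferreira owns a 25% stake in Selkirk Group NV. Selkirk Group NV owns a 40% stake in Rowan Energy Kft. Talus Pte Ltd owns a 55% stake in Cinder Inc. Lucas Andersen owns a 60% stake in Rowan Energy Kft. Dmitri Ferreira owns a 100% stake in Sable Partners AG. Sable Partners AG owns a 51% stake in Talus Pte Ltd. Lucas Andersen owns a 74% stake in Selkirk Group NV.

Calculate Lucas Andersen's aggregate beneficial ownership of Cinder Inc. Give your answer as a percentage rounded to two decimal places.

49.43%

Lucas reaches Cinder along 4 paths.
Via Rowan → Talus: 60% × 21% × 55% = 6.93%.
Via Selkirk → Rowan → Talus: 74% × 40% × 21% × 55% = 3.4188%.
Via Talus: 28% × 55% = 15.4%.
Via Selkirk: 74% × 32% = 23.68%.
Total: 6.93% + 3.4188% + 15.4% + 23.68% = 49.4288%.
Rounded: 49.43%.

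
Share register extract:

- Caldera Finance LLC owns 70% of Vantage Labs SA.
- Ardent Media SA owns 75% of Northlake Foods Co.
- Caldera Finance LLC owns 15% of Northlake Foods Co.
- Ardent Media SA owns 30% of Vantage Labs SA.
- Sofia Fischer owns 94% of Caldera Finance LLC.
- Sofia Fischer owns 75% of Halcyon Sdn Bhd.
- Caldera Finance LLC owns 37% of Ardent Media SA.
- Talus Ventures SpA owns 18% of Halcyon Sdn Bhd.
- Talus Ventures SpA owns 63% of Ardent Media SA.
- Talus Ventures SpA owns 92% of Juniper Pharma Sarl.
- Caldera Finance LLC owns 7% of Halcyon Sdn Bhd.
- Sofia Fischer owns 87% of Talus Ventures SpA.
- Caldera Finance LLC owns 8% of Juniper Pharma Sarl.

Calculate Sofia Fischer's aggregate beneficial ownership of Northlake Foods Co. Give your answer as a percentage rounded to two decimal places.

Sofia reaches Northlake along 3 paths.
Via Caldera: 94% × 15% = 14.1%.
Via Talus → Ardent: 87% × 63% × 75% = 41.1075%.
Via Caldera → Ardent: 94% × 37% × 75% = 26.085%.
Total: 14.1% + 41.1075% + 26.085% = 81.2925%.
Rounded: 81.29%.

81.29%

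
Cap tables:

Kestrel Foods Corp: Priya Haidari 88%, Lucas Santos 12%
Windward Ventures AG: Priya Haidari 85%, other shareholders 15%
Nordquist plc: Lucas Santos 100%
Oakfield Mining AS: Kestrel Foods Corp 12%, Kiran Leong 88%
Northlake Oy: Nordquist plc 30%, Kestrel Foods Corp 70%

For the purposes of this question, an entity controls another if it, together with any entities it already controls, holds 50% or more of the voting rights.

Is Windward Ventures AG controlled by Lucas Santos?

Lucas holds 100% of Nordquist, so Lucas controls Nordquist.
Neither Lucas nor any entity Lucas controls holds any voting interest in Windward.
So Lucas does not control Windward.

No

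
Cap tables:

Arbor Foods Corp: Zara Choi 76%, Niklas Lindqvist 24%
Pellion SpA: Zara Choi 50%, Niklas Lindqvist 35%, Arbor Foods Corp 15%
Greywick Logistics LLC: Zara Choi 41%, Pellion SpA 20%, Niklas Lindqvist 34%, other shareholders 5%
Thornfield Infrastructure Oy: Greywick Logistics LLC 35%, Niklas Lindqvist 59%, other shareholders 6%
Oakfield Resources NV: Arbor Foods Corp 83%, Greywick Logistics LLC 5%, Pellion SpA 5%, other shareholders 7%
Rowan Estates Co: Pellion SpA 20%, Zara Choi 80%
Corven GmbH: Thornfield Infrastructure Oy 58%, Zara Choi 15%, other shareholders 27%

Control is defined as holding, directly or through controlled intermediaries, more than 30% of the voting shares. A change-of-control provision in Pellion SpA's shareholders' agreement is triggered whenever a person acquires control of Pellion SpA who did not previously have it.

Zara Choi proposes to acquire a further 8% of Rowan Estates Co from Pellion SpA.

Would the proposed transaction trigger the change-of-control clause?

No

The purchase adds only to Zara's holdings (Pellion's stake shrinks), so Zara is the only person who could newly come to control Pellion.
Zara holds 76% of Arbor, so Zara controls Arbor.
Zara and Arbor together hold 50% + 15% = 65% of Pellion, so Zara controls Pellion.
So Zara already controls Pellion before the transaction.
After the purchase, Zara's direct stake in Rowan rises to 80% + 8% = 88%, and Pellion's stake falls to 12%.
Zara controlled Pellion already, so this is not a new person acquiring control; every other person's position is unchanged or reduced.
No new person acquires control, so the clause is not triggered.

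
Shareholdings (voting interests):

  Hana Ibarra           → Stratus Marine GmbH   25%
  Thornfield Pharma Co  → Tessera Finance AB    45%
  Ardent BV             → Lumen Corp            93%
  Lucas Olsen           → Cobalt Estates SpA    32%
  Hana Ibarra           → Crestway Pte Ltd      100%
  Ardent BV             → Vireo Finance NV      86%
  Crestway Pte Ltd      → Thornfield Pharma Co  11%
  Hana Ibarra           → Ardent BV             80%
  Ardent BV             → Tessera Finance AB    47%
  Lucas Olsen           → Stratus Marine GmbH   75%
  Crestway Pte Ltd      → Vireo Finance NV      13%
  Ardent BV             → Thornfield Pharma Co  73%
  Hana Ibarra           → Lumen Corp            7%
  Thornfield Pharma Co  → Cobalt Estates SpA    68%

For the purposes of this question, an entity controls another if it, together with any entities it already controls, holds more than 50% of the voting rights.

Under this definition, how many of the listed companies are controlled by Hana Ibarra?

7

Hana holds 80% of Ardent, so Hana controls Ardent.
Hana holds 100% of Crestway, so Hana controls Crestway.
Ardent and Crestway together hold 73% + 11% = 84% of Thornfield, so Hana controls Thornfield.
Ardent and Hana together hold 93% + 7% = 100% of Lumen, so Hana controls Lumen.
Ardent and Crestway together hold 86% + 13% = 99% of Vireo, so Hana controls Vireo.
Thornfield holds 68% of Cobalt, so Hana controls Cobalt.
Ardent and Thornfield together hold 47% + 45% = 92% of Tessera, so Hana controls Tessera.
No other company's threshold is met.
Hana controls 7 companies.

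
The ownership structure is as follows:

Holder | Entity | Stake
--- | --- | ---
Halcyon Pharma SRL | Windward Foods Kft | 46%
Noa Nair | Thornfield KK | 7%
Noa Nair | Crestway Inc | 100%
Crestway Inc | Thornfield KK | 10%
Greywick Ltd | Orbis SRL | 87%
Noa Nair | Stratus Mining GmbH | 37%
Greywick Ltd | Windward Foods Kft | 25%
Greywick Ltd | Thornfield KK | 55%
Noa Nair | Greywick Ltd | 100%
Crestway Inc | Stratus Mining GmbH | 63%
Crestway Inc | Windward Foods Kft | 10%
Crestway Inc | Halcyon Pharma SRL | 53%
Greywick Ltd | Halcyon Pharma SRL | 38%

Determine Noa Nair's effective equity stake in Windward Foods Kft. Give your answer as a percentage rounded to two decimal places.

76.86%

Noa reaches Windward along 4 paths.
Via Crestway → Halcyon: 100% × 53% × 46% = 24.38%.
Via Greywick → Halcyon: 100% × 38% × 46% = 17.48%.
Via Crestway: 100% × 10% = 10%.
Via Greywick: 100% × 25% = 25%.
Total: 24.38% + 17.48% + 10% + 25% = 76.86%.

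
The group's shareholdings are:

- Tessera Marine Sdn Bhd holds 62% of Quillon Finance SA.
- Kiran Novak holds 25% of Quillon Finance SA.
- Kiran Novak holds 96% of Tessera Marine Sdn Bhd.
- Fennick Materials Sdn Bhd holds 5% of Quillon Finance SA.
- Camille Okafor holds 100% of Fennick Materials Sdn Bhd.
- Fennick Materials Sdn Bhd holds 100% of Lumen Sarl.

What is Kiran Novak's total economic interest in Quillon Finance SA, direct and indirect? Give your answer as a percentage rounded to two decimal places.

Kiran reaches Quillon along 2 paths.
Via Tessera: 96% × 62% = 59.52%.
Direct stake: 25% = 25%.
Total: 59.52% + 25% = 84.52%.

84.52%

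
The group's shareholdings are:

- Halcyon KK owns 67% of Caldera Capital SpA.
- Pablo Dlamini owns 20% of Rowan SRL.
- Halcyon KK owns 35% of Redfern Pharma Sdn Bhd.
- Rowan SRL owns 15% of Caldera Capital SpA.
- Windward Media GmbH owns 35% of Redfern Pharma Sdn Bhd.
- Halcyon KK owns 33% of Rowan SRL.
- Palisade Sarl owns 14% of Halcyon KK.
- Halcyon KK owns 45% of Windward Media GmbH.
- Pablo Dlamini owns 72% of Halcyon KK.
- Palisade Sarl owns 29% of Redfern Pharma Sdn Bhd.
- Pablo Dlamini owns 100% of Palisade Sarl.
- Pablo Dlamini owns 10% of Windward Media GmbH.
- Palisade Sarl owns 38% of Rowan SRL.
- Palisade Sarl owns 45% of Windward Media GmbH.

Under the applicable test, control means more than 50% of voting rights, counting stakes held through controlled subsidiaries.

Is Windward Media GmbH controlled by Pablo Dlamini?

Pablo holds 100% of Palisade, so Pablo controls Palisade.
Palisade and Pablo together hold 14% + 72% = 86% of Halcyon, so Pablo controls Halcyon.
Halcyon and Pablo and Palisade together hold 45% + 10% + 45% = 100% of Windward, so Pablo controls Windward.

Yes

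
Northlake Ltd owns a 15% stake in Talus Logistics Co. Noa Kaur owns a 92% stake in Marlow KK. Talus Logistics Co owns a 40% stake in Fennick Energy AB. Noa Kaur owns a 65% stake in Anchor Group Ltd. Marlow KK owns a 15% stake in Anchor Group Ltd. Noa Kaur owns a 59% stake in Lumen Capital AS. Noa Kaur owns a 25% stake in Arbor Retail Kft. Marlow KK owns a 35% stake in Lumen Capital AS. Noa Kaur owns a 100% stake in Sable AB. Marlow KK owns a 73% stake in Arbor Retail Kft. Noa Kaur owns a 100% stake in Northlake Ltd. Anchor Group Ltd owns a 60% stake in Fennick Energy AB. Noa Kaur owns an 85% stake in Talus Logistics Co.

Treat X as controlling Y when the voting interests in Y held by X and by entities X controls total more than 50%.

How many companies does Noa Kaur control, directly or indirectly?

Noa holds 92% of Marlow, so Noa controls Marlow.
Noa holds 100% of Northlake, so Noa controls Northlake.
Marlow and Noa together hold 73% + 25% = 98% of Arbor, so Noa controls Arbor.
Marlow and Noa together hold 15% + 65% = 80% of Anchor, so Noa controls Anchor.
Noa and Northlake together hold 85% + 15% = 100% of Talus, so Noa controls Talus.
Anchor and Talus together hold 60% + 40% = 100% of Fennick, so Noa controls Fennick.
Noa and Marlow together hold 59% + 35% = 94% of Lumen, so Noa controls Lumen.
Noa holds 100% of Sable, so Noa controls Sable.
Noa controls 8 companies.

8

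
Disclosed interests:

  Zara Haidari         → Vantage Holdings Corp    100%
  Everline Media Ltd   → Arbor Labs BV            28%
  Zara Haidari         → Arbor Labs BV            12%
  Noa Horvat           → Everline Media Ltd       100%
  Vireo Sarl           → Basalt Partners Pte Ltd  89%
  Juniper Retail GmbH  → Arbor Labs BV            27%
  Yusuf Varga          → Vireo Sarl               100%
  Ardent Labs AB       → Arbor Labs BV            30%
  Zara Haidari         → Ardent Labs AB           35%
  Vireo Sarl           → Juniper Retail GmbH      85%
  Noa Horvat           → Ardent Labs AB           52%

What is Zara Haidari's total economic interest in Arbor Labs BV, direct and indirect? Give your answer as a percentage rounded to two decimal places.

Zara reaches Arbor along 2 paths.
Via Ardent: 35% × 30% = 10.5%.
Direct stake: 12% = 12%.
Total: 10.5% + 12% = 22.5%.
Rounded: 22.50%.

22.50%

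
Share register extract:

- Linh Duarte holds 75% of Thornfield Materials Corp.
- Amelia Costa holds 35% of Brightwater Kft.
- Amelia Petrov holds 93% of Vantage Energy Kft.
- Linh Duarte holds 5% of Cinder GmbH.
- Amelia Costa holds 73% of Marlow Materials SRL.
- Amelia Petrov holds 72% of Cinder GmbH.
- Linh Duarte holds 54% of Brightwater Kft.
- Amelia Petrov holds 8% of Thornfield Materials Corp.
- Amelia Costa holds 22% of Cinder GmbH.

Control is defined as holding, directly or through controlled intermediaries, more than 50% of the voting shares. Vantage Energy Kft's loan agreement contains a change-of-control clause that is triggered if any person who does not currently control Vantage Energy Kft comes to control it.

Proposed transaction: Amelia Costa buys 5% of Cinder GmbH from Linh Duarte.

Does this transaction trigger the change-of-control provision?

No

The purchase adds only to Amelia Costa's holdings (Linh's stake shrinks), so Amelia Costa is the only person who could newly come to control Vantage.
Amelia Costa holds 73% of Marlow, so Amelia Costa controls Marlow.
Neither Amelia Costa nor any entity Amelia Costa controls holds any voting interest in Vantage.
So before the transaction, Amelia Costa does not control Vantage.
After the purchase, Amelia Costa's direct stake in Cinder rises to 22% + 5% = 27%, and Linh's stake falls to 0%.
Amelia Costa's side now holds 27% of Cinder, not > 50%, so Amelia Costa still does not control Cinder.
After the transaction, neither Amelia Costa nor any entity Amelia Costa controls holds a voting interest in Vantage, so Amelia Costa still does not control it.
No new person acquires control, so the clause is not triggered.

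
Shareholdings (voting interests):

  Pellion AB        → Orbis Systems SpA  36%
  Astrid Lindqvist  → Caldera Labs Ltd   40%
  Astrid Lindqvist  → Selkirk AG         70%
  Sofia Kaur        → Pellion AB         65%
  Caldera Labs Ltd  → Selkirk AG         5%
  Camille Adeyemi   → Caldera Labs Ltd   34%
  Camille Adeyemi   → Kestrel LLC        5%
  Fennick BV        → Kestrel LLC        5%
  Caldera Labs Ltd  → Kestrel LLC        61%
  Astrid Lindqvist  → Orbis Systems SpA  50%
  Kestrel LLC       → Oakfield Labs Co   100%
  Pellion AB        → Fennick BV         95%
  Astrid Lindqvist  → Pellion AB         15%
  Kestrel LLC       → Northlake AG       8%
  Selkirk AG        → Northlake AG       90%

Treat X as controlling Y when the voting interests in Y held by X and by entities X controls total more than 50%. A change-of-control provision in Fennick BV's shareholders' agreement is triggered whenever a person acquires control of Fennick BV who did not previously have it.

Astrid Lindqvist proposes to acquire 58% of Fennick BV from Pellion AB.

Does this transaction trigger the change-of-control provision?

Yes

The purchase adds only to Astrid's holdings (Pellion's stake shrinks), so Astrid is the only person who could newly come to control Fennick.
Astrid holds 70% of Selkirk, so Astrid controls Selkirk.
Selkirk holds 90% of Northlake, so Astrid controls Northlake.
Neither Astrid nor any entity Astrid controls holds any voting interest in Fennick.
So before the transaction, Astrid does not control Fennick.
After the purchase, Astrid holds 58% of Fennick directly, and Pellion's stake falls to 37%.
Astrid holds 58% of Fennick, so Astrid controls Fennick.
Astrid did not control Fennick before and does after, so the clause is triggered.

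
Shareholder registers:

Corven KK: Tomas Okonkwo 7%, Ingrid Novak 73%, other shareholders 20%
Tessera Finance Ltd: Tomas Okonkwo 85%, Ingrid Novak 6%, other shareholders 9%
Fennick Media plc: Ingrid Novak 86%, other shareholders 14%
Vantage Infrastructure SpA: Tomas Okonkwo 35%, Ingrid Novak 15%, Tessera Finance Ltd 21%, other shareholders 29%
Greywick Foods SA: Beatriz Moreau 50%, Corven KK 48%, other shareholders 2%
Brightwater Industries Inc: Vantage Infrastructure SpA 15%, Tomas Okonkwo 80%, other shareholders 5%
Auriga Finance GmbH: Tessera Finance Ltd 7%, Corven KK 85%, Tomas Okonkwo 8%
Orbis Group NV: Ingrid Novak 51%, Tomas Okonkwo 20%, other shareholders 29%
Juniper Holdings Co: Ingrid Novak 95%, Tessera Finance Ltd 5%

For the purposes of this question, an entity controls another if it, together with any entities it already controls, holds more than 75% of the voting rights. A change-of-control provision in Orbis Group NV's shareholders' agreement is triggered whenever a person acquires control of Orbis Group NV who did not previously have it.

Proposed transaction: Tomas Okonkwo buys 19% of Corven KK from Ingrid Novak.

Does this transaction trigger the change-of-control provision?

The purchase adds only to Tomas's holdings (Ingrid's stake shrinks), so Tomas is the only person who could newly come to control Orbis.
Tomas holds 85% of Tessera, so Tomas controls Tessera.
Tomas holds 80% of Brightwater, so Tomas controls Brightwater.
In Orbis, Tomas's side holds only 20%, not > 75%.
So before the transaction, Tomas does not control Orbis.
After the purchase, Tomas's direct stake in Corven rises to 7% + 19% = 26%, and Ingrid's stake falls to 54%.
Tomas's side now holds 26% of Corven, not > 75%, so Tomas still does not control Corven.
After the transaction, Tomas's side holds 20% of Orbis, not > 75%, so Tomas still does not control Orbis.
No new person acquires control, so the clause is not triggered.

No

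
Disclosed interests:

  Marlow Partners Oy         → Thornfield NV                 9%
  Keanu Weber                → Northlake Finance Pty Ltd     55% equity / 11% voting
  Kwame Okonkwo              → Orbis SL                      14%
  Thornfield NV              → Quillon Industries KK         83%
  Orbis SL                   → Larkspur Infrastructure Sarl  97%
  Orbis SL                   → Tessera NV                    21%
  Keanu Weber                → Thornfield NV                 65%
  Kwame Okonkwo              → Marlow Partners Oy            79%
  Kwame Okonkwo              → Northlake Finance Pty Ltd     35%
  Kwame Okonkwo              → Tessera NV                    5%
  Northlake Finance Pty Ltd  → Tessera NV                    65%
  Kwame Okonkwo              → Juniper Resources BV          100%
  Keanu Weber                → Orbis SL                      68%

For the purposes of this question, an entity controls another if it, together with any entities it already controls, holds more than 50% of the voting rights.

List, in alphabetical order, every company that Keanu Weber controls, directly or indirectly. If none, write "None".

Keanu holds 68% of Orbis, so Keanu controls Orbis.
Orbis holds 97% of Larkspur, so Keanu controls Larkspur.
Keanu holds 65% of Thornfield, so Keanu controls Thornfield.
Thornfield holds 83% of Quillon, so Keanu controls Quillon.
No other company's threshold is met.

Larkspur Infrastructure Sarl, Orbis SL, Quillon Industries KK, Thornfield NV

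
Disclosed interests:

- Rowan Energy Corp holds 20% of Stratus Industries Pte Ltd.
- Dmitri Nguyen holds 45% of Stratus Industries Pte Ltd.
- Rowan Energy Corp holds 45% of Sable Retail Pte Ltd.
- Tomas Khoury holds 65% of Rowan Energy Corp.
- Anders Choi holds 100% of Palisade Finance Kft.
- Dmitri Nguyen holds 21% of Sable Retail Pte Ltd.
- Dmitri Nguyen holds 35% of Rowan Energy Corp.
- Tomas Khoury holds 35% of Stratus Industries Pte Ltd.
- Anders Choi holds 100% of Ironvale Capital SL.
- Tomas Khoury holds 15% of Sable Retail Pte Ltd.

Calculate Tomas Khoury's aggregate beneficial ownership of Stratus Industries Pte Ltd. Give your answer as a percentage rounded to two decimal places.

48.00%

Tomas reaches Stratus along 2 paths.
Direct stake: 35% = 35%.
Via Rowan: 65% × 20% = 13%.
Total: 35% + 13% = 48%.
Rounded: 48.00%.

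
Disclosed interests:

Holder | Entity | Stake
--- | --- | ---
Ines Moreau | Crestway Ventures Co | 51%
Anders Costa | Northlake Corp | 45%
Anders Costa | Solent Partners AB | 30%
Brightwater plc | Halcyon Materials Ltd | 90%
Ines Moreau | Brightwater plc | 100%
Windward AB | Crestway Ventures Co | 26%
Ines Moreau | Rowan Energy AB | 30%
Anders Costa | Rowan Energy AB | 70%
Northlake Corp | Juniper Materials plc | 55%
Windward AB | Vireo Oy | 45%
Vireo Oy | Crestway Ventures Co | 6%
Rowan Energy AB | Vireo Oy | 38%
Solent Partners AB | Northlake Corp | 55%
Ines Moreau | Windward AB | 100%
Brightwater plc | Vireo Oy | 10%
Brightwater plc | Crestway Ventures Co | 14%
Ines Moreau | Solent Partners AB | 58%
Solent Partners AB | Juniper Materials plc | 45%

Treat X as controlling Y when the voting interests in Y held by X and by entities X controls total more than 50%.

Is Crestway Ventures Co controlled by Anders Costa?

Anders holds 70% of Rowan, so Anders controls Rowan.
Neither Anders nor any entity Anders controls holds any voting interest in Crestway.
So Anders does not control Crestway.

No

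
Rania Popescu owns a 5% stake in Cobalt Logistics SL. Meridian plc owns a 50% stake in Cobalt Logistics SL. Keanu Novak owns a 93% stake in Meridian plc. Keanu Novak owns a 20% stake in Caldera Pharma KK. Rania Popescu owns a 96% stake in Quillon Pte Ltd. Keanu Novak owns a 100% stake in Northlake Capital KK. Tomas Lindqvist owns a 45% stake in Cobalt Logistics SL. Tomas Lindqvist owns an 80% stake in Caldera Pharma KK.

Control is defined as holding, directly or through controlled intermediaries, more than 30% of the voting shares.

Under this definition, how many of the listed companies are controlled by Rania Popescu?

Rania holds 96% of Quillon, so Rania controls Quillon.
No other company's threshold is met.
Rania controls 1 company.

1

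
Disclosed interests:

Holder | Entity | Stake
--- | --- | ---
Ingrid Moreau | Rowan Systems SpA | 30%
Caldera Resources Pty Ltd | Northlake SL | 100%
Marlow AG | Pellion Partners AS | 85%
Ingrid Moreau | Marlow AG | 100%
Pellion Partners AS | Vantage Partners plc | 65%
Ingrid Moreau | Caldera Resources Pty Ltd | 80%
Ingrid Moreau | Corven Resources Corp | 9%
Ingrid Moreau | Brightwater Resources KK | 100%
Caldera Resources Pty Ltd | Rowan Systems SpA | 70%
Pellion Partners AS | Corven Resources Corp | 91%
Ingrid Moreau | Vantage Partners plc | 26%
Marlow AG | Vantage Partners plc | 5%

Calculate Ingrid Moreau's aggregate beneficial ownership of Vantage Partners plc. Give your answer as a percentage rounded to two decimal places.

Ingrid reaches Vantage along 3 paths.
Via Marlow: 100% × 5% = 5%.
Via Marlow → Pellion: 100% × 85% × 65% = 55.25%.
Direct stake: 26% = 26%.
Total: 5% + 55.25% + 26% = 86.25%.

86.25%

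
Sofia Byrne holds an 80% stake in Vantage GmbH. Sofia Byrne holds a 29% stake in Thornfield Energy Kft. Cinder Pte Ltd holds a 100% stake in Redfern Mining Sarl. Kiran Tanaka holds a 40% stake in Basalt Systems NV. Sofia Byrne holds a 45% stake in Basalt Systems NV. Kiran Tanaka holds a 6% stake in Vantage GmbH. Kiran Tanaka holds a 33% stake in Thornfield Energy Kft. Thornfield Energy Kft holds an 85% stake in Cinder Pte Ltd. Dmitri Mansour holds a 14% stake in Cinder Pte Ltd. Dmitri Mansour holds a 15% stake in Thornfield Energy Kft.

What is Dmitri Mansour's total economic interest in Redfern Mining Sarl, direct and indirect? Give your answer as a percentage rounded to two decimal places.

Dmitri reaches Redfern along 2 paths.
Via Cinder: 14% × 100% = 14%.
Via Thornfield → Cinder: 15% × 85% × 100% = 12.75%.
Total: 14% + 12.75% = 26.75%.

26.75%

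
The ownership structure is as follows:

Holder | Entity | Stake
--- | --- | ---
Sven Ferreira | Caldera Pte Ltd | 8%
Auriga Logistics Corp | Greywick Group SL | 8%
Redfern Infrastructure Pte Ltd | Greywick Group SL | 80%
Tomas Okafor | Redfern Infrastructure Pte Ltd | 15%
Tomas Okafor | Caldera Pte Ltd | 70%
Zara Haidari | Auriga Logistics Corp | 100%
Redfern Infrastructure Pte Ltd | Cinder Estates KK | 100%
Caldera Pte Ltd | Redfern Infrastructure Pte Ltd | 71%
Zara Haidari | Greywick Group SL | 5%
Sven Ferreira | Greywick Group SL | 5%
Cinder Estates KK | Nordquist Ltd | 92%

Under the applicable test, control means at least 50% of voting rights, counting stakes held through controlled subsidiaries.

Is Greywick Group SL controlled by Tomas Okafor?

Yes

Tomas holds 70% of Caldera, so Tomas controls Caldera.
Caldera and Tomas together hold 71% + 15% = 86% of Redfern, so Tomas controls Redfern.
Redfern holds 80% of Greywick, so Tomas controls Greywick.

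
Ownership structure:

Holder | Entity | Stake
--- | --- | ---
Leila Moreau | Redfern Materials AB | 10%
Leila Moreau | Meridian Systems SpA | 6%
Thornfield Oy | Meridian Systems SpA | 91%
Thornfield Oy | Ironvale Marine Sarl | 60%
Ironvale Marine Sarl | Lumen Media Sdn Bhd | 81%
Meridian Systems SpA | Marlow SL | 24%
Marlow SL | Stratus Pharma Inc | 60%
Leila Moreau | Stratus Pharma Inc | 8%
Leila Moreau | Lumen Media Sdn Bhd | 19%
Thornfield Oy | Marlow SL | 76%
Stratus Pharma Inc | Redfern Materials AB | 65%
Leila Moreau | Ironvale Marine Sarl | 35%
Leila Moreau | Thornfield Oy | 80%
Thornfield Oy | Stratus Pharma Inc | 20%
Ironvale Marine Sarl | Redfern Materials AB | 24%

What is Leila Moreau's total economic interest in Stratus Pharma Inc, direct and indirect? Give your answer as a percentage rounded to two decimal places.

Leila reaches Stratus along 5 paths.
Direct stake: 8% = 8%.
Via Meridian → Marlow: 6% × 24% × 60% = 0.864%.
Via Thornfield → Meridian → Marlow: 80% × 91% × 24% × 60% = 10.4832%.
Via Thornfield → Marlow: 80% × 76% × 60% = 36.48%.
Via Thornfield: 80% × 20% = 16%.
Total: 8% + 0.864% + 10.4832% + 36.48% + 16% = 71.8272%.
Rounded: 71.83%.

71.83%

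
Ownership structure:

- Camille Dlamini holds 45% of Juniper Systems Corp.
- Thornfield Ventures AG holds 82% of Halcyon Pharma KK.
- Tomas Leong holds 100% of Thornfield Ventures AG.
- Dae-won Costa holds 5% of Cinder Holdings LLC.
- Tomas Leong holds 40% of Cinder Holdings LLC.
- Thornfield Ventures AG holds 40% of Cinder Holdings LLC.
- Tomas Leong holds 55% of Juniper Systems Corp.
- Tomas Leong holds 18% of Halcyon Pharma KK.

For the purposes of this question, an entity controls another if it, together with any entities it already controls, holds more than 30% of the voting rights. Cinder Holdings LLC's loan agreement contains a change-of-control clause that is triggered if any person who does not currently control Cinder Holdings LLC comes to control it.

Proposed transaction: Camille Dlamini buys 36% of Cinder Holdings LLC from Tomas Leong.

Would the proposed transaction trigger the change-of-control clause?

Yes

The purchase adds only to Camille's holdings (Tomas's stake shrinks), so Camille is the only person who could newly come to control Cinder.
Camille holds 45% of Juniper, so Camille controls Juniper.
Neither Camille nor any entity Camille controls holds any voting interest in Cinder.
So before the transaction, Camille does not control Cinder.
After the purchase, Camille holds 36% of Cinder directly, and Tomas's stake falls to 4%.
Camille holds 36% of Cinder, so Camille controls Cinder.
Camille did not control Cinder before and does after, so the clause is triggered.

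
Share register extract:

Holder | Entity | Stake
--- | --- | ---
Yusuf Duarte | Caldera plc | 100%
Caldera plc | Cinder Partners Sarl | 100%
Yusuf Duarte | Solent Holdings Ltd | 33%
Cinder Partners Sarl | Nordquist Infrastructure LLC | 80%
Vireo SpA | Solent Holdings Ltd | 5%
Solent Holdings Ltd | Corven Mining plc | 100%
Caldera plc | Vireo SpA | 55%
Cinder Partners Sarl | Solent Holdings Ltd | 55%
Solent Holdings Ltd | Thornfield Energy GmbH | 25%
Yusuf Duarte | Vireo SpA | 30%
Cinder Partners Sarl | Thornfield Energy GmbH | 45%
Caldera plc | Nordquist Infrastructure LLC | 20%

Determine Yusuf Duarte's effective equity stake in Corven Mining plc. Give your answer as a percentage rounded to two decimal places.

Yusuf reaches Corven along 4 paths.
Via Vireo → Solent: 30% × 5% × 100% = 1.5%.
Via Caldera → Vireo → Solent: 100% × 55% × 5% × 100% = 2.75%.
Via Solent: 33% × 100% = 33%.
Via Caldera → Cinder → Solent: 100% × 100% × 55% × 100% = 55%.
Total: 1.5% + 2.75% + 33% + 55% = 92.25%.

92.25%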